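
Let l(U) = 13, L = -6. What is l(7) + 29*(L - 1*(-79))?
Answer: 2130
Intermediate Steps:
l(7) + 29*(L - 1*(-79)) = 13 + 29*(-6 - 1*(-79)) = 13 + 29*(-6 + 79) = 13 + 29*73 = 13 + 2117 = 2130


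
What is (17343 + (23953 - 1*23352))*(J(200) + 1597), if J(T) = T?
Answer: 32245368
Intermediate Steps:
(17343 + (23953 - 1*23352))*(J(200) + 1597) = (17343 + (23953 - 1*23352))*(200 + 1597) = (17343 + (23953 - 23352))*1797 = (17343 + 601)*1797 = 17944*1797 = 32245368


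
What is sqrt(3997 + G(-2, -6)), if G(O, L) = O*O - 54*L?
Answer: 5*sqrt(173) ≈ 65.765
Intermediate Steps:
G(O, L) = O**2 - 54*L
sqrt(3997 + G(-2, -6)) = sqrt(3997 + ((-2)**2 - 54*(-6))) = sqrt(3997 + (4 + 324)) = sqrt(3997 + 328) = sqrt(4325) = 5*sqrt(173)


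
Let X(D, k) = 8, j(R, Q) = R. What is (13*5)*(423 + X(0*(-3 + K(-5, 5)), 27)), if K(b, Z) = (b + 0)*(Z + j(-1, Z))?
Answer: 28015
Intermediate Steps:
K(b, Z) = b*(-1 + Z) (K(b, Z) = (b + 0)*(Z - 1) = b*(-1 + Z))
(13*5)*(423 + X(0*(-3 + K(-5, 5)), 27)) = (13*5)*(423 + 8) = 65*431 = 28015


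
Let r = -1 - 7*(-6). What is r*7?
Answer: 287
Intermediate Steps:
r = 41 (r = -1 + 42 = 41)
r*7 = 41*7 = 287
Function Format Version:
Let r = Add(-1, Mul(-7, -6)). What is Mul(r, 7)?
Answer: 287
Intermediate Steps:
r = 41 (r = Add(-1, 42) = 41)
Mul(r, 7) = Mul(41, 7) = 287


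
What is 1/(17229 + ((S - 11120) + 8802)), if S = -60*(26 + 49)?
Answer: 1/10411 ≈ 9.6052e-5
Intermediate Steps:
S = -4500 (S = -60*75 = -4500)
1/(17229 + ((S - 11120) + 8802)) = 1/(17229 + ((-4500 - 11120) + 8802)) = 1/(17229 + (-15620 + 8802)) = 1/(17229 - 6818) = 1/10411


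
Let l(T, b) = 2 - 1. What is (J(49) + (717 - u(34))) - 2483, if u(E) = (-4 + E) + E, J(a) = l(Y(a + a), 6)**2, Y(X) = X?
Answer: -1829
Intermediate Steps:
l(T, b) = 1
J(a) = 1 (J(a) = 1**2 = 1)
u(E) = -4 + 2*E
(J(49) + (717 - u(34))) - 2483 = (1 + (717 - (-4 + 2*34))) - 2483 = (1 + (717 - (-4 + 68))) - 2483 = (1 + (717 - 1*64)) - 2483 = (1 + (717 - 64)) - 2483 = (1 + 653) - 2483 = 654 - 2483 = -1829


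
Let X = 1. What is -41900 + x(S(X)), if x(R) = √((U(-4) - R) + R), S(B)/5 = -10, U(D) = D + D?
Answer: -41900 + 2*I*√2 ≈ -41900.0 + 2.8284*I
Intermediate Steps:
U(D) = 2*D
S(B) = -50 (S(B) = 5*(-10) = -50)
x(R) = 2*I*√2 (x(R) = √((2*(-4) - R) + R) = √((-8 - R) + R) = √(-8) = 2*I*√2)
-41900 + x(S(X)) = -41900 + 2*I*√2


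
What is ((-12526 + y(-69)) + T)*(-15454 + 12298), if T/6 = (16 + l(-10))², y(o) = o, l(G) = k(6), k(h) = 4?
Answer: 32175420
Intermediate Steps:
l(G) = 4
T = 2400 (T = 6*(16 + 4)² = 6*20² = 6*400 = 2400)
((-12526 + y(-69)) + T)*(-15454 + 12298) = ((-12526 - 69) + 2400)*(-15454 + 12298) = (-12595 + 2400)*(-3156) = -10195*(-3156) = 32175420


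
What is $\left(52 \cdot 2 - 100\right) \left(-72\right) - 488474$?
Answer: $-488762$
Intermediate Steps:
$\left(52 \cdot 2 - 100\right) \left(-72\right) - 488474 = \left(104 - 100\right) \left(-72\right) - 488474 = 4 \left(-72\right) - 488474 = -288 - 488474 = -488762$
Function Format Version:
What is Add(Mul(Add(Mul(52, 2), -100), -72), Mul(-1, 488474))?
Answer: -488762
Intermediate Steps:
Add(Mul(Add(Mul(52, 2), -100), -72), Mul(-1, 488474)) = Add(Mul(Add(104, -100), -72), -488474) = Add(Mul(4, -72), -488474) = Add(-288, -488474) = -488762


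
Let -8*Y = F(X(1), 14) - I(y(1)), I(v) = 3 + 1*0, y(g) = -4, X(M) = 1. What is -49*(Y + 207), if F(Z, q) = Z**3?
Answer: -40621/4 ≈ -10155.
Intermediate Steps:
I(v) = 3 (I(v) = 3 + 0 = 3)
Y = 1/4 (Y = -(1**3 - 1*3)/8 = -(1 - 3)/8 = -1/8*(-2) = 1/4 ≈ 0.25000)
-49*(Y + 207) = -49*(1/4 + 207) = -49*829/4 = -40621/4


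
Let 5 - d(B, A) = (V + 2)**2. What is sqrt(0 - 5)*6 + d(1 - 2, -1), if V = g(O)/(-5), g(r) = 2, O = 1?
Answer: 61/25 + 6*I*sqrt(5) ≈ 2.44 + 13.416*I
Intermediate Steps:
V = -2/5 (V = 2/(-5) = 2*(-1/5) = -2/5 ≈ -0.40000)
d(B, A) = 61/25 (d(B, A) = 5 - (-2/5 + 2)**2 = 5 - (8/5)**2 = 5 - 1*64/25 = 5 - 64/25 = 61/25)
sqrt(0 - 5)*6 + d(1 - 2, -1) = sqrt(0 - 5)*6 + 61/25 = sqrt(-5)*6 + 61/25 = (I*sqrt(5))*6 + 61/25 = 6*I*sqrt(5) + 61/25 = 61/25 + 6*I*sqrt(5)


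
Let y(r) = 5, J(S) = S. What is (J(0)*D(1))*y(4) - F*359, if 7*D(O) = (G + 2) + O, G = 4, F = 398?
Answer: -142882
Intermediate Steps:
D(O) = 6/7 + O/7 (D(O) = ((4 + 2) + O)/7 = (6 + O)/7 = 6/7 + O/7)
(J(0)*D(1))*y(4) - F*359 = (0*(6/7 + (⅐)*1))*5 - 398*359 = (0*(6/7 + ⅐))*5 - 1*142882 = (0*1)*5 - 142882 = 0*5 - 142882 = 0 - 142882 = -142882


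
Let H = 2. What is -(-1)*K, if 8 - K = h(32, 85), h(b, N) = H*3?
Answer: 2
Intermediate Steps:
h(b, N) = 6 (h(b, N) = 2*3 = 6)
K = 2 (K = 8 - 1*6 = 8 - 6 = 2)
-(-1)*K = -(-1)*2 = -1*(-2) = 2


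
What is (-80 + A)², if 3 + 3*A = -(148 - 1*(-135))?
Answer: 276676/9 ≈ 30742.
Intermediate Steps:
A = -286/3 (A = -1 + (-(148 - 1*(-135)))/3 = -1 + (-(148 + 135))/3 = -1 + (-1*283)/3 = -1 + (⅓)*(-283) = -1 - 283/3 = -286/3 ≈ -95.333)
(-80 + A)² = (-80 - 286/3)² = (-526/3)² = 276676/9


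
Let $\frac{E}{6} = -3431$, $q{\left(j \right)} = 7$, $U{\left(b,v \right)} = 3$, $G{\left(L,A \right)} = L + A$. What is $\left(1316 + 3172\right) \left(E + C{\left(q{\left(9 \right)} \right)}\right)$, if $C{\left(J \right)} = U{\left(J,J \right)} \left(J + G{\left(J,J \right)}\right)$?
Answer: $-92107224$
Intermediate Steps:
$G{\left(L,A \right)} = A + L$
$E = -20586$ ($E = 6 \left(-3431\right) = -20586$)
$C{\left(J \right)} = 9 J$ ($C{\left(J \right)} = 3 \left(J + \left(J + J\right)\right) = 3 \left(J + 2 J\right) = 3 \cdot 3 J = 9 J$)
$\left(1316 + 3172\right) \left(E + C{\left(q{\left(9 \right)} \right)}\right) = \left(1316 + 3172\right) \left(-20586 + 9 \cdot 7\right) = 4488 \left(-20586 + 63\right) = 4488 \left(-20523\right) = -92107224$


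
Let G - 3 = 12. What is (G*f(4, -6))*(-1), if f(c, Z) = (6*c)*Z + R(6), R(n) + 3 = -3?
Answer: 2250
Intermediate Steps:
G = 15 (G = 3 + 12 = 15)
R(n) = -6 (R(n) = -3 - 3 = -6)
f(c, Z) = -6 + 6*Z*c (f(c, Z) = (6*c)*Z - 6 = 6*Z*c - 6 = -6 + 6*Z*c)
(G*f(4, -6))*(-1) = (15*(-6 + 6*(-6)*4))*(-1) = (15*(-6 - 144))*(-1) = (15*(-150))*(-1) = -2250*(-1) = 2250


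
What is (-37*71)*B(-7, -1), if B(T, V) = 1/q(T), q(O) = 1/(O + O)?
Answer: 36778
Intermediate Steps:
q(O) = 1/(2*O)
B(T, V) = 2*T (B(T, V) = 1/(1/(2*T)) = 2*T)
(-37*71)*B(-7, -1) = (-37*71)*(2*(-7)) = -2627*(-14) = 36778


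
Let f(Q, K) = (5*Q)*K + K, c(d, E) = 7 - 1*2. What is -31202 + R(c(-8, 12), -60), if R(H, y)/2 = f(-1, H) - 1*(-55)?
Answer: -31132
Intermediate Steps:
c(d, E) = 5 (c(d, E) = 7 - 2 = 5)
f(Q, K) = K + 5*K*Q (f(Q, K) = 5*K*Q + K = K + 5*K*Q)
R(H, y) = 110 - 8*H (R(H, y) = 2*(H*(1 + 5*(-1)) - 1*(-55)) = 2*(H*(1 - 5) + 55) = 2*(H*(-4) + 55) = 2*(-4*H + 55) = 2*(55 - 4*H) = 110 - 8*H)
-31202 + R(c(-8, 12), -60) = -31202 + (110 - 8*5) = -31202 + (110 - 40) = -31202 + 70 = -31132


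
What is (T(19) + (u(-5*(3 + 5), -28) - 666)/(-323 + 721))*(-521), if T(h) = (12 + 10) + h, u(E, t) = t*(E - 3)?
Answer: -4390988/199 ≈ -22065.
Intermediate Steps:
u(E, t) = t*(-3 + E)
T(h) = 22 + h
(T(19) + (u(-5*(3 + 5), -28) - 666)/(-323 + 721))*(-521) = ((22 + 19) + (-28*(-3 - 5*(3 + 5)) - 666)/(-323 + 721))*(-521) = (41 + (-28*(-3 - 5*8) - 666)/398)*(-521) = (41 + (-28*(-3 - 40) - 666)*(1/398))*(-521) = (41 + (-28*(-43) - 666)*(1/398))*(-521) = (41 + (1204 - 666)*(1/398))*(-521) = (41 + 538*(1/398))*(-521) = (41 + 269/199)*(-521) = (8428/199)*(-521) = -4390988/199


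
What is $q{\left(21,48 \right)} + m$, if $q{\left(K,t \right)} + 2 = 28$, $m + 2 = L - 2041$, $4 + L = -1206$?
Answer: $-3227$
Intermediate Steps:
$L = -1210$ ($L = -4 - 1206 = -1210$)
$m = -3253$ ($m = -2 - 3251 = -3253$)
$q{\left(K,t \right)} = 26$ ($q{\left(K,t \right)} = -2 + 28 = 26$)
$q{\left(21,48 \right)} + m = 26 - 3253 = -3227$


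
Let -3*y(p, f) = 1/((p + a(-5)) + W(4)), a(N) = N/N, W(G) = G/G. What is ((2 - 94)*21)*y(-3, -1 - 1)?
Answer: -644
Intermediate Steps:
W(G) = 1
a(N) = 1
y(p, f) = -1/(3*(2 + p)) (y(p, f) = -1/(3*((p + 1) + 1)) = -1/(3*((1 + p) + 1)) = -1/(3*(2 + p)))
((2 - 94)*21)*y(-3, -1 - 1) = ((2 - 94)*21)*(-1/(6 + 3*(-3))) = (-92*21)*(-1/(6 - 9)) = -(-1932)/(-3) = -(-1932)*(-1)/3 = -1932*⅓ = -644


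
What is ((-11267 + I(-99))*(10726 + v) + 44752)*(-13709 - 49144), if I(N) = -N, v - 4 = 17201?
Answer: 19603137695568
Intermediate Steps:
v = 17205 (v = 4 + 17201 = 17205)
((-11267 + I(-99))*(10726 + v) + 44752)*(-13709 - 49144) = ((-11267 - 1*(-99))*(10726 + 17205) + 44752)*(-13709 - 49144) = ((-11267 + 99)*27931 + 44752)*(-62853) = (-11168*27931 + 44752)*(-62853) = (-311933408 + 44752)*(-62853) = -311888656*(-62853) = 19603137695568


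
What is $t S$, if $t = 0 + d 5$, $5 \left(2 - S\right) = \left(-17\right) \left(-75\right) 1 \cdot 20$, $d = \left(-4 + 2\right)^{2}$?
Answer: $-101960$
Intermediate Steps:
$d = 4$ ($d = \left(-2\right)^{2} = 4$)
$S = -5098$ ($S = 2 - \frac{\left(-17\right) \left(-75\right) 1 \cdot 20}{5} = 2 - \frac{1275 \cdot 20}{5} = 2 - 5100 = -5098$)
$t = 20$ ($t = 0 + 4 \cdot 5 = 0 + 20 = 20$)
$t S = 20 \left(-5098\right) = -101960$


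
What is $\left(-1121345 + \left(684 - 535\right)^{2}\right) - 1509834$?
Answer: $-2608978$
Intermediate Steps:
$\left(-1121345 + \left(684 - 535\right)^{2}\right) - 1509834 = \left(-1121345 + 149^{2}\right) - 1509834 = \left(-1121345 + 22201\right) - 1509834 = -1099144 - 1509834 = -2608978$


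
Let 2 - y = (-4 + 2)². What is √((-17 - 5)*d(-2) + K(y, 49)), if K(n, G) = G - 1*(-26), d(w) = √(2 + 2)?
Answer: √31 ≈ 5.5678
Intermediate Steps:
d(w) = 2 (d(w) = √4 = 2)
y = -2 (y = 2 - (-4 + 2)² = 2 - 1*(-2)² = 2 - 1*4 = 2 - 4 = -2)
K(n, G) = 26 + G (K(n, G) = G + 26 = 26 + G)
√((-17 - 5)*d(-2) + K(y, 49)) = √((-17 - 5)*2 + (26 + 49)) = √(-22*2 + 75) = √(-44 + 75) = √31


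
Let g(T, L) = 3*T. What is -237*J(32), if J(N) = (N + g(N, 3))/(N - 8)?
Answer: -1264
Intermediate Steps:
J(N) = 4*N/(-8 + N) (J(N) = (N + 3*N)/(N - 8) = (4*N)/(-8 + N) = 4*N/(-8 + N))
-237*J(32) = -948*32/(-8 + 32) = -948*32/24 = -237*16/3 = -1264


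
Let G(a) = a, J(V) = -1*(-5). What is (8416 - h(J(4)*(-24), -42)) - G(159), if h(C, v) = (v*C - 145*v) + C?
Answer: -2753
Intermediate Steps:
J(V) = 5
h(C, v) = C - 145*v + C*v (h(C, v) = (C*v - 145*v) + C = (-145*v + C*v) + C = C - 145*v + C*v)
(8416 - h(J(4)*(-24), -42)) - G(159) = (8416 - (5*(-24) - 145*(-42) + (5*(-24))*(-42))) - 1*159 = (8416 - (-120 + 6090 - 120*(-42))) - 159 = (8416 - (-120 + 6090 + 5040)) - 159 = (8416 - 1*11010) - 159 = (8416 - 11010) - 159 = -2594 - 159 = -2753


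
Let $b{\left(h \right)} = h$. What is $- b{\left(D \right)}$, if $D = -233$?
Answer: $233$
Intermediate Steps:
$- b{\left(D \right)} = \left(-1\right) \left(-233\right) = 233$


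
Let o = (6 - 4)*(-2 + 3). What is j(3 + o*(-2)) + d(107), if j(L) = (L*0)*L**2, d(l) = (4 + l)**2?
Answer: 12321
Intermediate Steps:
o = 2 (o = 2*1 = 2)
j(L) = 0 (j(L) = 0*L**2 = 0)
j(3 + o*(-2)) + d(107) = 0 + (4 + 107)**2 = 0 + 111**2 = 0 + 12321 = 12321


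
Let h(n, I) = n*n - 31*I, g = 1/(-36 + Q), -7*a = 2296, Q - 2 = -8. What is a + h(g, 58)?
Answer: -3750263/1764 ≈ -2126.0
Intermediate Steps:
Q = -6 (Q = 2 - 8 = -6)
a = -328 (a = -⅐*2296 = -328)
g = -1/42 (g = 1/(-36 - 6) = 1/(-42) = -1/42 ≈ -0.023810)
h(n, I) = n² - 31*I
a + h(g, 58) = -328 + ((-1/42)² - 31*58) = -328 + (1/1764 - 1798) = -328 - 3171671/1764 = -3750263/1764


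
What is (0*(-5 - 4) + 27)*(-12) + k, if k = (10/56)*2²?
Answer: -2263/7 ≈ -323.29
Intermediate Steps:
k = 5/7 (k = (10*(1/56))*4 = (5/28)*4 = 5/7 ≈ 0.71429)
(0*(-5 - 4) + 27)*(-12) + k = (0*(-5 - 4) + 27)*(-12) + 5/7 = (0*(-9) + 27)*(-12) + 5/7 = (0 + 27)*(-12) + 5/7 = 27*(-12) + 5/7 = -324 + 5/7 = -2263/7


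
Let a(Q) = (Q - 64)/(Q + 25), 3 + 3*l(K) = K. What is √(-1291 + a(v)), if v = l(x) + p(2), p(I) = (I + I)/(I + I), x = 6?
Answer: I*√104757/9 ≈ 35.962*I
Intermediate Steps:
p(I) = 1 (p(I) = (2*I)/((2*I)) = (2*I)*(1/(2*I)) = 1)
l(K) = -1 + K/3
v = 2 (v = (-1 + (⅓)*6) + 1 = (-1 + 2) + 1 = 1 + 1 = 2)
a(Q) = (-64 + Q)/(25 + Q)
√(-1291 + a(v)) = √(-1291 + (-64 + 2)/(25 + 2)) = √(-1291 - 62/27) = √(-34919/27) = I*√104757/9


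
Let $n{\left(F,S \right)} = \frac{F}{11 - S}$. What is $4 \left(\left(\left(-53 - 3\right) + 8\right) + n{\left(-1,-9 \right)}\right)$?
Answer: $- \frac{961}{5} \approx -192.2$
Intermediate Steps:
$4 \left(\left(\left(-53 - 3\right) + 8\right) + n{\left(-1,-9 \right)}\right) = 4 \left(\left(\left(-53 - 3\right) + 8\right) - - \frac{1}{-11 - 9}\right) = 4 \left(\left(-56 + 8\right) - - \frac{1}{-20}\right) = 4 \left(-48 - \left(-1\right) \left(- \frac{1}{20}\right)\right) = 4 \left(-48 - \frac{1}{20}\right) = 4 \left(- \frac{961}{20}\right) = - \frac{961}{5}$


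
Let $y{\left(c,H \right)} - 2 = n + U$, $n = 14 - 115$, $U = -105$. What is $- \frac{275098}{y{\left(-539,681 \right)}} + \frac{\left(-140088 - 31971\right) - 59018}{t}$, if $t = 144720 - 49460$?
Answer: $\frac{594515813}{441660} \approx 1346.1$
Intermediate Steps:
$t = 95260$ ($t = 144720 - 49460 = 95260$)
$n = -101$
$y{\left(c,H \right)} = -204$ ($y{\left(c,H \right)} = 2 - 206 = -204$)
$- \frac{275098}{y{\left(-539,681 \right)}} + \frac{\left(-140088 - 31971\right) - 59018}{t} = - \frac{275098}{-204} + \frac{\left(-140088 - 31971\right) - 59018}{95260} = \left(-275098\right) \left(- \frac{1}{204}\right) + \left(-172059 - 59018\right) \frac{1}{95260} = \frac{137549}{102} - \frac{21007}{8660} = \frac{594515813}{441660}$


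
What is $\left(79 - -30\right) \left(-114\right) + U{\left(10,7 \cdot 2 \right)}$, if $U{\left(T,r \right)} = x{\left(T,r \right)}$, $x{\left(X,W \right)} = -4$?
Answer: $-12430$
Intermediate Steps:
$U{\left(T,r \right)} = -4$
$\left(79 - -30\right) \left(-114\right) + U{\left(10,7 \cdot 2 \right)} = \left(79 - -30\right) \left(-114\right) - 4 = \left(79 + 30\right) \left(-114\right) - 4 = 109 \left(-114\right) - 4 = -12426 - 4 = -12430$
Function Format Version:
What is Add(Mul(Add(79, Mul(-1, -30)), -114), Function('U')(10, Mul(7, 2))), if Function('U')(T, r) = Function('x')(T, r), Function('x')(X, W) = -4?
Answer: -12430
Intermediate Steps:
Function('U')(T, r) = -4
Add(Mul(Add(79, Mul(-1, -30)), -114), Function('U')(10, Mul(7, 2))) = Add(Mul(Add(79, Mul(-1, -30)), -114), -4) = Add(Mul(Add(79, 30), -114), -4) = Add(Mul(109, -114), -4) = Add(-12426, -4) = -12430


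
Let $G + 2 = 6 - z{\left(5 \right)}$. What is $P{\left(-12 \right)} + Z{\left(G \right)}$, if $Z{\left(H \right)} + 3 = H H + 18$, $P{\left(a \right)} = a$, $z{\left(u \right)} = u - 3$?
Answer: $7$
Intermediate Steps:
$z{\left(u \right)} = -3 + u$ ($z{\left(u \right)} = u - 3 = -3 + u$)
$G = 2$ ($G = -2 + \left(6 - \left(-3 + 5\right)\right) = -2 + \left(6 - 2\right) = -2 + 4 = 2$)
$Z{\left(H \right)} = 15 + H^{2}$ ($Z{\left(H \right)} = -3 + \left(H H + 18\right) = -3 + \left(H^{2} + 18\right) = -3 + \left(18 + H^{2}\right) = 15 + H^{2}$)
$P{\left(-12 \right)} + Z{\left(G \right)} = -12 + \left(15 + 2^{2}\right) = -12 + \left(15 + 4\right) = -12 + 19 = 7$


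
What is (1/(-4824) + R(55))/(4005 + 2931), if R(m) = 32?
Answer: 154367/33459264 ≈ 0.0046136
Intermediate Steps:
(1/(-4824) + R(55))/(4005 + 2931) = (1/(-4824) + 32)/(4005 + 2931) = (-1/4824 + 32)/6936 = (154367/4824)*(1/6936) = 154367/33459264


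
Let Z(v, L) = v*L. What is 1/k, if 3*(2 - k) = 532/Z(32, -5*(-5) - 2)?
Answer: 552/971 ≈ 0.56849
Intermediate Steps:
Z(v, L) = L*v
k = 971/552 (k = 2 - 532/(3*((-5*(-5) - 2)*32)) = 2 - 532/(3*((25 - 2)*32)) = 2 - 532/(3*(23*32)) = 2 - 532/(3*736) = 2 - ⅓*133/184 = 2 - 133/552 = 971/552 ≈ 1.7591)
1/k = 1/(971/552) = 552/971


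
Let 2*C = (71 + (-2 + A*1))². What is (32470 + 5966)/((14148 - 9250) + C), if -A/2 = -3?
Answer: 76872/15421 ≈ 4.9849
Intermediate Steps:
A = 6 (A = -2*(-3) = 6)
C = 5625/2 (C = (71 + (-2 + 6*1))²/2 = (71 + (-2 + 6))²/2 = (71 + 4)²/2 = (½)*75² = (½)*5625 = 5625/2 ≈ 2812.5)
(32470 + 5966)/((14148 - 9250) + C) = (32470 + 5966)/((14148 - 9250) + 5625/2) = 38436/(4898 + 5625/2) = 38436/(15421/2) = 38436*(2/15421) = 76872/15421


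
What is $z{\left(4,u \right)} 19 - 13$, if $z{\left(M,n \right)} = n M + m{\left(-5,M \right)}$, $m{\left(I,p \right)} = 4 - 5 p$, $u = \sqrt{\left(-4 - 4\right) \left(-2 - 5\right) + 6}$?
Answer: $-317 + 76 \sqrt{62} \approx 281.42$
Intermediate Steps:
$u = \sqrt{62}$ ($u = \sqrt{\left(-8\right) \left(-7\right) + 6} = \sqrt{56 + 6} = \sqrt{62} \approx 7.874$)
$z{\left(M,n \right)} = 4 - 5 M + M n$ ($z{\left(M,n \right)} = n M - \left(-4 + 5 M\right) = M n - \left(-4 + 5 M\right) = 4 - 5 M + M n$)
$z{\left(4,u \right)} 19 - 13 = \left(4 - 20 + 4 \sqrt{62}\right) 19 - 13 = \left(-16 + 4 \sqrt{62}\right) 19 - 13 = \left(-304 + 76 \sqrt{62}\right) - 13 = -317 + 76 \sqrt{62}$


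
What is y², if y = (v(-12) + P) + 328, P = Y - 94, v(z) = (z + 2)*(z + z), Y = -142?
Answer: 110224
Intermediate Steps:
v(z) = 2*z*(2 + z) (v(z) = (2 + z)*(2*z) = 2*z*(2 + z))
P = -236 (P = -142 - 94 = -236)
y = 332 (y = (2*(-12)*(2 - 12) - 236) + 328 = (2*(-12)*(-10) - 236) + 328 = (240 - 236) + 328 = 4 + 328 = 332)
y² = 332² = 110224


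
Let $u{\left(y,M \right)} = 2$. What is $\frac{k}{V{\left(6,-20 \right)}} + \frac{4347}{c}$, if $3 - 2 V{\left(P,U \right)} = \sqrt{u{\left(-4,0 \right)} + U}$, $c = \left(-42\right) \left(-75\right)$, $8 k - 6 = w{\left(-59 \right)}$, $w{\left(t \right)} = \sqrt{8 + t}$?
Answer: $\frac{- 25 \sqrt{51} + 414 \sqrt{2} + 564 i}{300 \left(i + \sqrt{2}\right)} \approx 1.2661 + 0.43408 i$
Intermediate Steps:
$k = \frac{3}{4} + \frac{i \sqrt{51}}{8}$ ($k = \frac{3}{4} + \frac{\sqrt{8 - 59}}{8} = \frac{3}{4} + \frac{\sqrt{-51}}{8} = \frac{3}{4} + \frac{i \sqrt{51}}{8} \approx 0.75 + 0.89268 i$)
$c = 3150$
$V{\left(P,U \right)} = \frac{3}{2} - \frac{\sqrt{2 + U}}{2}$
$\frac{k}{V{\left(6,-20 \right)}} + \frac{4347}{c} = \frac{\frac{3}{4} + \frac{i \sqrt{51}}{8}}{\frac{3}{2} - \frac{\sqrt{2 - 20}}{2}} + \frac{4347}{3150} = \frac{\frac{3}{4} + \frac{i \sqrt{51}}{8}}{\frac{3}{2} - \frac{\sqrt{-18}}{2}} + 4347 \cdot \frac{1}{3150} = \frac{\frac{3}{4} + \frac{i \sqrt{51}}{8}}{\frac{3}{2} - \frac{3 i \sqrt{2}}{2}} + \frac{69}{50} = \frac{69}{50} + \frac{\frac{3}{4} + \frac{i \sqrt{51}}{8}}{\frac{3}{2} - \frac{3 i \sqrt{2}}{2}}$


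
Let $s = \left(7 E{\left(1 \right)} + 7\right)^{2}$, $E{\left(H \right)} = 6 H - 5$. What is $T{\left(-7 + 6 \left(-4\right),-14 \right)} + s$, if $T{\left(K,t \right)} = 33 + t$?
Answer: $215$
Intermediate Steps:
$E{\left(H \right)} = -5 + 6 H$
$s = 196$ ($s = \left(7 \left(-5 + 6 \cdot 1\right) + 7\right)^{2} = \left(7 \left(-5 + 6\right) + 7\right)^{2} = \left(7 \cdot 1 + 7\right)^{2} = \left(7 + 7\right)^{2} = 14^{2} = 196$)
$T{\left(-7 + 6 \left(-4\right),-14 \right)} + s = \left(33 - 14\right) + 196 = 19 + 196 = 215$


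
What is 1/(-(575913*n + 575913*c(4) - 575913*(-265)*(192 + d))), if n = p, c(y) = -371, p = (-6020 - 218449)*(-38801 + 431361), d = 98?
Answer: 1/50747998896483993 ≈ 1.9705e-17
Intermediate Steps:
p = -88117550640 (p = -224469*392560 = -88117550640)
n = -88117550640
1/(-(575913*n + 575913*c(4) - 575913*(-265)*(192 + d))) = 1/(-(-50748043155398043 - 575913*(-265)*(192 + 98))) = 1/(-(-50748043155398043 - 575913*(-265)*290)) = 1/(-(-50748043155398043 + 44258914050)) = 1/(-575913/(1/((-371 + 76850) - 88117550640))) = 1/(-575913/(1/(76479 - 88117550640))) = 1/(-575913/(1/(-88117474161))) = 1/(-575913/(-1/88117474161)) = 1/(-575913*(-88117474161)) = 1/50747998896483993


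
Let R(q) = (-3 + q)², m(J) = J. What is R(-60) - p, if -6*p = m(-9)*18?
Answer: 3942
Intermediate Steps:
p = 27 (p = -(-3)*18/2 = -⅙*(-162) = 27)
R(-60) - p = (-3 - 60)² - 1*27 = (-63)² - 27 = 3969 - 27 = 3942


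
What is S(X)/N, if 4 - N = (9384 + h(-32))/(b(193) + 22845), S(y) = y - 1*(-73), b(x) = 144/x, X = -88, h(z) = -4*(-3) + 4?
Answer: -66138435/15822716 ≈ -4.1800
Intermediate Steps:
h(z) = 16 (h(z) = 12 + 4 = 16)
S(y) = 73 + y (S(y) = y + 73 = 73 + y)
N = 15822716/4409229 (N = 4 - (9384 + 16)/(144/193 + 22845) = 4 - 9400/(144*(1/193) + 22845) = 4 - 9400/(144/193 + 22845) = 4 - 9400/4409229/193 = 4 - 9400*193/4409229 = 4 - 1*1814200/4409229 = 4 - 1814200/4409229 = 15822716/4409229 ≈ 3.5885)
S(X)/N = (73 - 88)/(15822716/4409229) = -15*4409229/15822716 = -66138435/15822716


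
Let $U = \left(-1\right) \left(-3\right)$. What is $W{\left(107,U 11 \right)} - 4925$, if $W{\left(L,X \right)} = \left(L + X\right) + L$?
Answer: $-4678$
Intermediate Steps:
$U = 3$
$W{\left(L,X \right)} = X + 2 L$
$W{\left(107,U 11 \right)} - 4925 = \left(3 \cdot 11 + 2 \cdot 107\right) - 4925 = \left(33 + 214\right) - 4925 = 247 - 4925 = -4678$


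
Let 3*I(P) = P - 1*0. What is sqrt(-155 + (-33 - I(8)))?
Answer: 2*I*sqrt(429)/3 ≈ 13.808*I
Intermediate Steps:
I(P) = P/3 (I(P) = (P - 1*0)/3 = (P + 0)/3 = P/3)
sqrt(-155 + (-33 - I(8))) = sqrt(-155 + (-33 - 8/3)) = sqrt(-155 - 107/3) = sqrt(-572/3) = 2*I*sqrt(429)/3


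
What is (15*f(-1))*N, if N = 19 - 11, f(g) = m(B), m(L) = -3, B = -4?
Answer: -360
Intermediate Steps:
f(g) = -3
N = 8
(15*f(-1))*N = (15*(-3))*8 = -45*8 = -360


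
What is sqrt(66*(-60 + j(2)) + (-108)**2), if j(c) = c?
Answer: 2*sqrt(1959) ≈ 88.521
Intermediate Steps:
sqrt(66*(-60 + j(2)) + (-108)**2) = sqrt(66*(-60 + 2) + (-108)**2) = sqrt(66*(-58) + 11664) = sqrt(-3828 + 11664) = sqrt(7836) = 2*sqrt(1959)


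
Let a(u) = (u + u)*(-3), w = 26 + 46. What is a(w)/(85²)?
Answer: -432/7225 ≈ -0.059792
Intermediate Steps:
w = 72
a(u) = -6*u (a(u) = (2*u)*(-3) = -6*u)
a(w)/(85²) = (-6*72)/(85²) = -432/7225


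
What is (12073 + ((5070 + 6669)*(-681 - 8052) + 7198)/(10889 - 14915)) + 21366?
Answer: 237134903/4026 ≈ 58901.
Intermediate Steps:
(12073 + ((5070 + 6669)*(-681 - 8052) + 7198)/(10889 - 14915)) + 21366 = (12073 + (11739*(-8733) + 7198)/(-4026)) + 21366 = (12073 + (-102516687 + 7198)*(-1/4026)) + 21366 = (12073 - 102509489*(-1/4026)) + 21366 = (12073 + 102509489/4026) + 21366 = 151115387/4026 + 21366 = 237134903/4026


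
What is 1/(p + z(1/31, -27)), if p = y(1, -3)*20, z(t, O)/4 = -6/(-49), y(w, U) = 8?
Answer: 49/7864 ≈ 0.0062309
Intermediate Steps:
z(t, O) = 24/49 (z(t, O) = 4*(-6/(-49)) = 4*(-6*(-1/49)) = 4*(6/49) = 24/49)
p = 160 (p = 8*20 = 160)
1/(p + z(1/31, -27)) = 1/(160 + 24/49) = 1/(7864/49) = 49/7864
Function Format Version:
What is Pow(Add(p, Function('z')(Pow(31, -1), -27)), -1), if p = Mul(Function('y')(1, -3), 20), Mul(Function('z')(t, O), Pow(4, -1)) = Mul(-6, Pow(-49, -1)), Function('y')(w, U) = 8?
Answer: Rational(49, 7864) ≈ 0.0062309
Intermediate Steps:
Function('z')(t, O) = Rational(24, 49) (Function('z')(t, O) = Mul(4, Mul(-6, Pow(-49, -1))) = Mul(4, Mul(-6, Rational(-1, 49))) = Mul(4, Rational(6, 49)) = Rational(24, 49))
p = 160 (p = Mul(8, 20) = 160)
Pow(Add(p, Function('z')(Pow(31, -1), -27)), -1) = Pow(Add(160, Rational(24, 49)), -1) = Pow(Rational(7864, 49), -1) = Rational(49, 7864)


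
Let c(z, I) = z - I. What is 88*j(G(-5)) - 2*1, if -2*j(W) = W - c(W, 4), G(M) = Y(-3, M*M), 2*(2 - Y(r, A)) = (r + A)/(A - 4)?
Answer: -178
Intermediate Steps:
Y(r, A) = 2 - (A + r)/(2*(-4 + A)) (Y(r, A) = 2 - (r + A)/(2*(A - 4)) = 2 - (A + r)/(2*(-4 + A)))
G(M) = (-13 + 3*M²)/(2*(-4 + M²)) (G(M) = (-16 - 1*(-3) + 3*(M*M))/(2*(-4 + M*M)) = (-16 + 3 + 3*M²)/(2*(-4 + M²)) = (-13 + 3*M²)/(2*(-4 + M²)))
j(W) = -2 (j(W) = -(W - (W - 1*4))/2 = -(W - (W - 4))/2 = -(W - (-4 + W))/2 = -(W + (4 - W))/2 = -½*4 = -2)
88*j(G(-5)) - 2*1 = 88*(-2) - 2*1 = -176 - 2 = -178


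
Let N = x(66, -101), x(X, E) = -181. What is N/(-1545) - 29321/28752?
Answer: -13365611/14807280 ≈ -0.90264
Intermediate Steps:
N = -181
N/(-1545) - 29321/28752 = -181/(-1545) - 29321/28752 = -181*(-1/1545) - 29321*1/28752 = 181/1545 - 29321/28752 = -13365611/14807280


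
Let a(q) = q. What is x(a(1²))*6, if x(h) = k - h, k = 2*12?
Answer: 138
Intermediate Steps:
k = 24
x(h) = 24 - h
x(a(1²))*6 = (24 - 1*1²)*6 = (24 - 1*1)*6 = (24 - 1)*6 = 23*6 = 138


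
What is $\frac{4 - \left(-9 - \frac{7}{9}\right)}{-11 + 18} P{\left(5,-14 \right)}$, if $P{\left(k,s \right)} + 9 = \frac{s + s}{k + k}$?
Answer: $- \frac{7316}{315} \approx -23.225$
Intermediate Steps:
$P{\left(k,s \right)} = -9 + \frac{s}{k}$ ($P{\left(k,s \right)} = -9 + \frac{s + s}{k + k} = -9 + \frac{2 s}{2 k} = -9 + 2 s \frac{1}{2 k} = -9 + \frac{s}{k}$)
$\frac{4 - \left(-9 - \frac{7}{9}\right)}{-11 + 18} P{\left(5,-14 \right)} = \frac{4 - \left(-9 - \frac{7}{9}\right)}{-11 + 18} \left(-9 - \frac{14}{5}\right) = \frac{4 - - \frac{88}{9}}{7} \left(-9 - \frac{14}{5}\right) = \left(4 + \left(\frac{7}{9} + 9\right)\right) \frac{1}{7} \left(-9 - \frac{14}{5}\right) = \left(4 + \frac{88}{9}\right) \frac{1}{7} \left(- \frac{59}{5}\right) = \frac{124}{9} \cdot \frac{1}{7} \left(- \frac{59}{5}\right) = \frac{124}{63} \left(- \frac{59}{5}\right) = - \frac{7316}{315}$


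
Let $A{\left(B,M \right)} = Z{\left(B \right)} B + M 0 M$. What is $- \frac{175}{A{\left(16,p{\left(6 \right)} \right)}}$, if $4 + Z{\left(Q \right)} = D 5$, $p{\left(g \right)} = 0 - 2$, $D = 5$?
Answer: $- \frac{25}{48} \approx -0.52083$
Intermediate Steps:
$p{\left(g \right)} = -2$ ($p{\left(g \right)} = 0 - 2 = -2$)
$Z{\left(Q \right)} = 21$ ($Z{\left(Q \right)} = -4 + 5 \cdot 5 = -4 + 25 = 21$)
$A{\left(B,M \right)} = 21 B$ ($A{\left(B,M \right)} = 21 B + M 0 M = 21 B + 0 M = 21 B + 0 = 21 B$)
$- \frac{175}{A{\left(16,p{\left(6 \right)} \right)}} = - \frac{175}{21 \cdot 16} = - \frac{175}{336} = \left(-175\right) \frac{1}{336} = - \frac{25}{48}$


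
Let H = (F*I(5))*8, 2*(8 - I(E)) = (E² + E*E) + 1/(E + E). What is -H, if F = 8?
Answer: 5456/5 ≈ 1091.2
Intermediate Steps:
I(E) = 8 - E² - 1/(4*E) (I(E) = 8 - ((E² + E*E) + 1/(E + E))/2 = 8 - ((E² + E²) + 1/(2*E))/2 = 8 - (2*E² + 1/(2*E))/2 = 8 - (1/(2*E) + 2*E²)/2 = 8 + (-E² - 1/(4*E)) = 8 - E² - 1/(4*E))
H = -5456/5 (H = (8*(8 - 1*5² - ¼/5))*8 = (8*(8 - 1*25 - ¼*⅕))*8 = (8*(8 - 25 - 1/20))*8 = (8*(-341/20))*8 = -682/5*8 = -5456/5 ≈ -1091.2)
-H = -1*(-5456/5) = 5456/5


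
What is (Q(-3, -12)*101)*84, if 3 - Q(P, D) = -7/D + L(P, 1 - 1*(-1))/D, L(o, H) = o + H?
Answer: 19796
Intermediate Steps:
L(o, H) = H + o
Q(P, D) = 3 + 7/D - (2 + P)/D (Q(P, D) = 3 - (-7/D + ((1 - 1*(-1)) + P)/D) = 3 - (-7/D + ((1 + 1) + P)/D) = 3 - (-7/D + (2 + P)/D) = 3 + (7/D - (2 + P)/D) = 3 + 7/D - (2 + P)/D)
(Q(-3, -12)*101)*84 = (((5 - 1*(-3) + 3*(-12))/(-12))*101)*84 = (-(5 + 3 - 36)/12*101)*84 = (-1/12*(-28)*101)*84 = ((7/3)*101)*84 = (707/3)*84 = 19796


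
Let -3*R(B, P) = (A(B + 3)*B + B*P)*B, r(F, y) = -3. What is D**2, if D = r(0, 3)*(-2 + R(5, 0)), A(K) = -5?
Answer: 14161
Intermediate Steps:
R(B, P) = -B*(-5*B + B*P)/3 (R(B, P) = -(-5*B + B*P)*B/3 = -B*(-5*B + B*P)/3)
D = -119 (D = -3*(-2 + (1/3)*5**2*(5 - 1*0)) = -3*(-2 + (1/3)*25*(5 + 0)) = -3*(-2 + (1/3)*25*5) = -3*(-2 + 125/3) = -3*119/3 = -119)
D**2 = (-119)**2 = 14161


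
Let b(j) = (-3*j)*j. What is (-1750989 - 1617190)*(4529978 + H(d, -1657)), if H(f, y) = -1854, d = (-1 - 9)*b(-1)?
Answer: -15251532166196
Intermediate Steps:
b(j) = -3*j²
d = 30 (d = (-1 - 9)*(-3*(-1)²) = -(-30) = -10*(-3) = 30)
(-1750989 - 1617190)*(4529978 + H(d, -1657)) = (-1750989 - 1617190)*(4529978 - 1854) = -3368179*4528124 = -15251532166196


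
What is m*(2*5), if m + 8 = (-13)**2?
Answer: 1610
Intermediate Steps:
m = 161 (m = -8 + (-13)**2 = -8 + 169 = 161)
m*(2*5) = 161*(2*5) = 161*10 = 1610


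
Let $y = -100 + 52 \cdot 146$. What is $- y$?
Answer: $-7492$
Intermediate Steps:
$y = 7492$ ($y = -100 + 7592 = 7492$)
$- y = \left(-1\right) 7492 = -7492$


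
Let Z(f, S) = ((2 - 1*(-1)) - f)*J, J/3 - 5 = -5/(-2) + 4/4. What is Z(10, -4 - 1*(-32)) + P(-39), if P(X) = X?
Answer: -435/2 ≈ -217.50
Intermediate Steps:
J = 51/2 (J = 15 + 3*(-5/(-2) + 4/4) = 15 + 3*(-5*(-1/2) + 4*(1/4)) = 15 + 3*(5/2 + 1) = 15 + 3*(7/2) = 15 + 21/2 = 51/2 ≈ 25.500)
Z(f, S) = 153/2 - 51*f/2 (Z(f, S) = ((2 - 1*(-1)) - f)*(51/2) = ((2 + 1) - f)*(51/2) = (3 - f)*(51/2) = 153/2 - 51*f/2)
Z(10, -4 - 1*(-32)) + P(-39) = (153/2 - 51/2*10) - 39 = (153/2 - 255) - 39 = -357/2 - 39 = -435/2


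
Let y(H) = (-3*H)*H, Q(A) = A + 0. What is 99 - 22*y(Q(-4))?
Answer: 1155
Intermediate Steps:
Q(A) = A
y(H) = -3*H²
99 - 22*y(Q(-4)) = 99 - (-66)*(-4)² = 99 - (-66)*16 = 99 - 22*(-48) = 99 + 1056 = 1155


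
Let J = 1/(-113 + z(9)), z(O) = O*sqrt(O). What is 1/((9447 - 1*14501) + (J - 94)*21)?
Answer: -86/604429 ≈ -0.00014228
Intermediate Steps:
z(O) = O**(3/2)
J = -1/86 (J = 1/(-113 + 9**(3/2)) = 1/(-113 + 27) = 1/(-86) = -1/86 ≈ -0.011628)
1/((9447 - 1*14501) + (J - 94)*21) = 1/((9447 - 1*14501) + (-1/86 - 94)*21) = 1/((9447 - 14501) - 8085/86*21) = 1/(-5054 - 169785/86) = 1/(-604429/86) = -86/604429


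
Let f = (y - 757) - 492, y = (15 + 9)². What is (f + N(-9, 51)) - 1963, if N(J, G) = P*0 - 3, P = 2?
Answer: -2639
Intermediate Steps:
y = 576 (y = 24² = 576)
N(J, G) = -3 (N(J, G) = 2*0 - 3 = 0 - 3 = -3)
f = -673 (f = (576 - 757) - 492 = -181 - 492 = -673)
(f + N(-9, 51)) - 1963 = (-673 - 3) - 1963 = -676 - 1963 = -2639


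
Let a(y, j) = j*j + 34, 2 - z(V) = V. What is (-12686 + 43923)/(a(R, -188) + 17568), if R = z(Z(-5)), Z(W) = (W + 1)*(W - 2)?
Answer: 31237/52946 ≈ 0.58998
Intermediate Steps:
Z(W) = (1 + W)*(-2 + W)
z(V) = 2 - V
R = -26 (R = 2 - (-2 + (-5)**2 - 1*(-5)) = 2 - (-2 + 25 + 5) = 2 - 1*28 = 2 - 28 = -26)
a(y, j) = 34 + j**2 (a(y, j) = j**2 + 34 = 34 + j**2)
(-12686 + 43923)/(a(R, -188) + 17568) = (-12686 + 43923)/((34 + (-188)**2) + 17568) = 31237/((34 + 35344) + 17568) = 31237/(35378 + 17568) = 31237/52946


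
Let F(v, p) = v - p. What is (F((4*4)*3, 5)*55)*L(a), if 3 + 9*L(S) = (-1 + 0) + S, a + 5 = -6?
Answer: -11825/3 ≈ -3941.7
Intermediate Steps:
a = -11 (a = -5 - 6 = -11)
L(S) = -4/9 + S/9 (L(S) = -⅓ + ((-1 + 0) + S)/9 = -⅓ + (-1 + S)/9 = -⅓ + (-⅑ + S/9) = -4/9 + S/9)
(F((4*4)*3, 5)*55)*L(a) = (((4*4)*3 - 1*5)*55)*(-4/9 + (⅑)*(-11)) = ((16*3 - 5)*55)*(-4/9 - 11/9) = ((48 - 5)*55)*(-5/3) = (43*55)*(-5/3) = 2365*(-5/3) = -11825/3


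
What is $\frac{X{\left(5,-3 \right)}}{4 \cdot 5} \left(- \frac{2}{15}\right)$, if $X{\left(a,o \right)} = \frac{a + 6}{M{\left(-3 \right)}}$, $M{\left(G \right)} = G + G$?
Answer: $\frac{11}{900} \approx 0.012222$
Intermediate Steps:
$M{\left(G \right)} = 2 G$
$X{\left(a,o \right)} = -1 - \frac{a}{6}$ ($X{\left(a,o \right)} = \frac{a + 6}{2 \left(-3\right)} = \frac{6 + a}{-6} = \left(6 + a\right) \left(- \frac{1}{6}\right) = -1 - \frac{a}{6}$)
$\frac{X{\left(5,-3 \right)}}{4 \cdot 5} \left(- \frac{2}{15}\right) = \frac{-1 - \frac{5}{6}}{4 \cdot 5} \left(- \frac{2}{15}\right) = \frac{-1 - \frac{5}{6}}{20} \left(\left(-2\right) \frac{1}{15}\right) = \left(- \frac{11}{6}\right) \frac{1}{20} \left(- \frac{2}{15}\right) = \left(- \frac{11}{120}\right) \left(- \frac{2}{15}\right) = \frac{11}{900}$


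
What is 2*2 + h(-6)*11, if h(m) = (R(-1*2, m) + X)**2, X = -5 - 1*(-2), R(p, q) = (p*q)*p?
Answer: 8023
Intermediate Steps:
R(p, q) = q*p**2
X = -3 (X = -5 + 2 = -3)
h(m) = (-3 + 4*m)**2 (h(m) = (m*(-1*2)**2 - 3)**2 = (m*(-2)**2 - 3)**2 = (m*4 - 3)**2 = (4*m - 3)**2 = (-3 + 4*m)**2)
2*2 + h(-6)*11 = 2*2 + (-3 + 4*(-6))**2*11 = 4 + (-3 - 24)**2*11 = 4 + (-27)**2*11 = 4 + 729*11 = 4 + 8019 = 8023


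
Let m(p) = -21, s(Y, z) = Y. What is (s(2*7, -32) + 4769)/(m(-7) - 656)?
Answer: -4783/677 ≈ -7.0650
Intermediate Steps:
(s(2*7, -32) + 4769)/(m(-7) - 656) = (2*7 + 4769)/(-21 - 656) = (14 + 4769)/(-677) = 4783*(-1/677) = -4783/677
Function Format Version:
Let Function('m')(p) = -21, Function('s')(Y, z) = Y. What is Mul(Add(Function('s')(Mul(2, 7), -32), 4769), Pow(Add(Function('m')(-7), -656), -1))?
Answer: Rational(-4783, 677) ≈ -7.0650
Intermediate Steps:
Mul(Add(Function('s')(Mul(2, 7), -32), 4769), Pow(Add(Function('m')(-7), -656), -1)) = Mul(Add(Mul(2, 7), 4769), Pow(Add(-21, -656), -1)) = Mul(Add(14, 4769), Pow(-677, -1)) = Mul(4783, Rational(-1, 677)) = Rational(-4783, 677)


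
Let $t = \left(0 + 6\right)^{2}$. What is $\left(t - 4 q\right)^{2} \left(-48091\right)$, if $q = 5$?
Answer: $-12311296$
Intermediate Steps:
$t = 36$ ($t = 6^{2} = 36$)
$\left(t - 4 q\right)^{2} \left(-48091\right) = \left(36 - 20\right)^{2} \left(-48091\right) = 16^{2} \left(-48091\right) = 256 \left(-48091\right) = -12311296$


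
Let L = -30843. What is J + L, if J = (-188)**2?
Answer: 4501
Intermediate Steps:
J = 35344
J + L = 35344 - 30843 = 4501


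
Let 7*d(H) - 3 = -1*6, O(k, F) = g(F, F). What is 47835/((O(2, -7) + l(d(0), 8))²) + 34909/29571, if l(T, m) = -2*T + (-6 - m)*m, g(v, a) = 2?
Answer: 89688154129/17260474416 ≈ 5.1962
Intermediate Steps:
O(k, F) = 2
d(H) = -3/7 (d(H) = 3/7 + (-1*6)/7 = 3/7 + (⅐)*(-6) = 3/7 - 6/7 = -3/7)
l(T, m) = -2*T + m*(-6 - m)
47835/((O(2, -7) + l(d(0), 8))²) + 34909/29571 = 47835/((2 + (-1*8² - 6*8 - 2*(-3/7)))²) + 34909/29571 = 47835/((2 + (-1*64 - 48 + 6/7))²) + 34909*(1/29571) = 47835/((2 + (-64 - 48 + 6/7))²) + 34909/29571 = 47835/((2 - 778/7)²) + 34909/29571 = 47835/((-764/7)²) + 34909/29571 = 47835/(583696/49) + 34909/29571 = 47835*(49/583696) + 34909/29571 = 2343915/583696 + 34909/29571 = 89688154129/17260474416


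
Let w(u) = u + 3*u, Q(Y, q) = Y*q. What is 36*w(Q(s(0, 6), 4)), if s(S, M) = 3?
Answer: 1728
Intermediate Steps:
w(u) = 4*u
36*w(Q(s(0, 6), 4)) = 36*(4*(3*4)) = 36*(4*12) = 36*48 = 1728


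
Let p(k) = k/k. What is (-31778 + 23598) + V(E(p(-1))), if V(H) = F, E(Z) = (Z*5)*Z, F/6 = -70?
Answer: -8600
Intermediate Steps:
F = -420 (F = 6*(-70) = -420)
p(k) = 1
E(Z) = 5*Z² (E(Z) = (5*Z)*Z = 5*Z²)
V(H) = -420
(-31778 + 23598) + V(E(p(-1))) = (-31778 + 23598) - 420 = -8180 - 420 = -8600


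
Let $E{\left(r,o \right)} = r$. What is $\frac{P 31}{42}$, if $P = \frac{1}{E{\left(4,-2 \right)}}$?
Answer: $\frac{31}{168} \approx 0.18452$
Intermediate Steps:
$P = \frac{1}{4} \approx 0.25$
$\frac{P 31}{42} = \frac{\frac{1}{4} \cdot 31}{42} = \frac{31}{4} \cdot \frac{1}{42} = \frac{31}{168}$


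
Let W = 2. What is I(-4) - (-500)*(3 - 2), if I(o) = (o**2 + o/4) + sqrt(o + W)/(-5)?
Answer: 515 - I*sqrt(2)/5 ≈ 515.0 - 0.28284*I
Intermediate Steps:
I(o) = o**2 - sqrt(2 + o)/5 + o/4 (I(o) = (o**2 + o/4) + sqrt(o + 2)/(-5) = (o**2 + o/4) + sqrt(2 + o)*(-1/5) = (o**2 + o/4) - sqrt(2 + o)/5 = o**2 - sqrt(2 + o)/5 + o/4)
I(-4) - (-500)*(3 - 2) = ((-4)**2 - sqrt(2 - 4)/5 + (1/4)*(-4)) - (-500)*(3 - 2) = (16 - I*sqrt(2)/5 - 1) - (-500) = (16 - I*sqrt(2)/5 - 1) - 100*(-5) = (16 - I*sqrt(2)/5 - 1) + 500 = (15 - I*sqrt(2)/5) + 500 = 515 - I*sqrt(2)/5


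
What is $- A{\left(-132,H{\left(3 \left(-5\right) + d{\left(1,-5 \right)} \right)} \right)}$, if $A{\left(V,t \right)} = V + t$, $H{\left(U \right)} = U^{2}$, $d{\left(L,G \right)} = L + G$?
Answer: $-229$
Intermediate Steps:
$d{\left(L,G \right)} = G + L$
$- A{\left(-132,H{\left(3 \left(-5\right) + d{\left(1,-5 \right)} \right)} \right)} = - (-132 + \left(3 \left(-5\right) + \left(-5 + 1\right)\right)^{2}) = - (-132 + \left(-15 - 4\right)^{2}) = - (-132 + \left(-19\right)^{2}) = - (-132 + 361) = \left(-1\right) 229 = -229$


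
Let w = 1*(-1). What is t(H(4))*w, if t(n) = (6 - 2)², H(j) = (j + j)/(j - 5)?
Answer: -16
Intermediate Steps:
H(j) = 2*j/(-5 + j) (H(j) = (2*j)/(-5 + j) = 2*j/(-5 + j))
t(n) = 16 (t(n) = 4² = 16)
w = -1
t(H(4))*w = 16*(-1) = -16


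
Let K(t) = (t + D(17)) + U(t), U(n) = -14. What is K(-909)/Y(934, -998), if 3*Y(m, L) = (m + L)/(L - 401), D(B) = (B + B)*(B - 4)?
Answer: -2018757/64 ≈ -31543.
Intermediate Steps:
D(B) = 2*B*(-4 + B) (D(B) = (2*B)*(-4 + B) = 2*B*(-4 + B))
K(t) = 428 + t (K(t) = (t + 2*17*(-4 + 17)) - 14 = (t + 2*17*13) - 14 = (t + 442) - 14 = (442 + t) - 14 = 428 + t)
Y(m, L) = (L + m)/(3*(-401 + L)) (Y(m, L) = ((m + L)/(L - 401))/3 = ((L + m)/(-401 + L))/3 = (L + m)/(3*(-401 + L)))
K(-909)/Y(934, -998) = (428 - 909)/(((-998 + 934)/(3*(-401 - 998)))) = -481/((1/3)*(-64)/(-1399)) = -481/((1/3)*(-1/1399)*(-64)) = -481/64/4197 = -481*4197/64 = -2018757/64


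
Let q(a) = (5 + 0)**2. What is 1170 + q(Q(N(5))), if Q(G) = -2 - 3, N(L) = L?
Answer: 1195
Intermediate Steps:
Q(G) = -5
q(a) = 25 (q(a) = 5**2 = 25)
1170 + q(Q(N(5))) = 1170 + 25 = 1195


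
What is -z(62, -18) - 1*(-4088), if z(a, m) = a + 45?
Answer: 3981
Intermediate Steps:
z(a, m) = 45 + a
-z(62, -18) - 1*(-4088) = -(45 + 62) - 1*(-4088) = -1*107 + 4088 = -107 + 4088 = 3981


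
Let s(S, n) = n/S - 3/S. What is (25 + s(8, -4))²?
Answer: 37249/64 ≈ 582.02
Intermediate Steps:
s(S, n) = -3/S + n/S
(25 + s(8, -4))² = (25 + (-3 - 4)/8)² = (25 + (⅛)*(-7))² = (25 - 7/8)² = (193/8)² = 37249/64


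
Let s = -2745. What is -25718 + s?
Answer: -28463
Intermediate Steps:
-25718 + s = -25718 - 2745 = -28463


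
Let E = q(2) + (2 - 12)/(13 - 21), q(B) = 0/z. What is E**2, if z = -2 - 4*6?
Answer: 25/16 ≈ 1.5625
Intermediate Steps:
z = -26 (z = -2 - 24 = -26)
q(B) = 0 (q(B) = 0/(-26) = 0*(-1/26) = 0)
E = 5/4 (E = 0 + (2 - 12)/(13 - 21) = 0 - 10/(-8) = 0 - 10*(-1/8) = 0 + 5/4 = 5/4 ≈ 1.2500)
E**2 = (5/4)**2 = 25/16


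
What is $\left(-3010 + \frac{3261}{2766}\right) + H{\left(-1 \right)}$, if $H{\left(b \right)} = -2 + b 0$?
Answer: $- \frac{2775977}{922} \approx -3010.8$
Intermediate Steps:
$H{\left(b \right)} = -2$ ($H{\left(b \right)} = -2 + 0 = -2$)
$\left(-3010 + \frac{3261}{2766}\right) + H{\left(-1 \right)} = \left(-3010 + \frac{3261}{2766}\right) - 2 = \left(-3010 + 3261 \cdot \frac{1}{2766}\right) - 2 = \left(-3010 + \frac{1087}{922}\right) - 2 = - \frac{2774133}{922} - 2 = - \frac{2775977}{922}$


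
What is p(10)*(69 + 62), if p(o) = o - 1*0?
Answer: 1310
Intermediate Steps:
p(o) = o (p(o) = o + 0 = o)
p(10)*(69 + 62) = 10*(69 + 62) = 10*131 = 1310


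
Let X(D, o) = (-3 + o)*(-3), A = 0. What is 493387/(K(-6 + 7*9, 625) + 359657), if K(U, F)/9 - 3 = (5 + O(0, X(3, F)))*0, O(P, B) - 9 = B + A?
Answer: 493387/359684 ≈ 1.3717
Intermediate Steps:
X(D, o) = 9 - 3*o
O(P, B) = 9 + B (O(P, B) = 9 + (B + 0) = 9 + B)
K(U, F) = 27 (K(U, F) = 27 + 9*((5 + (9 + (9 - 3*F)))*0) = 27 + 9*((5 + (18 - 3*F))*0) = 27 + 9*((23 - 3*F)*0) = 27 + 9*0 = 27 + 0 = 27)
493387/(K(-6 + 7*9, 625) + 359657) = 493387/(27 + 359657) = 493387/359684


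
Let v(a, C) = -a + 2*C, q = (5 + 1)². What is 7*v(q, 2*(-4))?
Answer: -364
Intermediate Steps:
q = 36 (q = 6² = 36)
7*v(q, 2*(-4)) = 7*(-1*36 + 2*(2*(-4))) = 7*(-36 + 2*(-8)) = 7*(-36 - 16) = 7*(-52) = -364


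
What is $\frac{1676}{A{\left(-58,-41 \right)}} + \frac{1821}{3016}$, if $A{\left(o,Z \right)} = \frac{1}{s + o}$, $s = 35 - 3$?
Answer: $- \frac{131423395}{3016} \approx -43575.0$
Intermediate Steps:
$s = 32$ ($s = 35 - 3 = 32$)
$A{\left(o,Z \right)} = \frac{1}{32 + o}$
$\frac{1676}{A{\left(-58,-41 \right)}} + \frac{1821}{3016} = \frac{1676}{\frac{1}{32 - 58}} + \frac{1821}{3016} = \frac{1676}{\frac{1}{-26}} + 1821 \cdot \frac{1}{3016} = \frac{1676}{- \frac{1}{26}} + \frac{1821}{3016} = 1676 \left(-26\right) + \frac{1821}{3016} = -43576 + \frac{1821}{3016} = - \frac{131423395}{3016}$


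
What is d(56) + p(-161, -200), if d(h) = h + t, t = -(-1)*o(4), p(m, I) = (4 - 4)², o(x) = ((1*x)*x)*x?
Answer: 120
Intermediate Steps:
o(x) = x³ (o(x) = (x*x)*x = x²*x = x³)
p(m, I) = 0 (p(m, I) = 0² = 0)
t = 64 (t = -(-1)*4³ = -(-1)*64 = -1*(-64) = 64)
d(h) = 64 + h (d(h) = h + 64 = 64 + h)
d(56) + p(-161, -200) = (64 + 56) + 0 = 120 + 0 = 120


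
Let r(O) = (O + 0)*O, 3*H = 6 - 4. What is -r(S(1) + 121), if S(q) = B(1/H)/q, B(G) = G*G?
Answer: -243049/16 ≈ -15191.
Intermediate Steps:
H = ⅔ (H = (6 - 4)/3 = (⅓)*2 = ⅔ ≈ 0.66667)
B(G) = G²
S(q) = 9/(4*q) (S(q) = (1/(⅔))²/q = (3/2)²/q = 9/(4*q))
r(O) = O² (r(O) = O*O = O²)
-r(S(1) + 121) = -((9/4)/1 + 121)² = -((9/4)*1 + 121)² = -(9/4 + 121)² = -(493/4)² = -1*243049/16 = -243049/16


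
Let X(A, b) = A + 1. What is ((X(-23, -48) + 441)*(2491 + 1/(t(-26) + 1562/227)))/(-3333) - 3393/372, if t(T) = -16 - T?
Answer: -42533634235/131977912 ≈ -322.28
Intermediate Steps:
X(A, b) = 1 + A
((X(-23, -48) + 441)*(2491 + 1/(t(-26) + 1562/227)))/(-3333) - 3393/372 = (((1 - 23) + 441)*(2491 + 1/((-16 - 1*(-26)) + 1562/227)))/(-3333) - 3393/372 = ((-22 + 441)*(2491 + 1/((-16 + 26) + 1562*(1/227))))*(-1/3333) - 3393*1/372 = (419*(2491 + 1/(10 + 1562/227)))*(-1/3333) - 1131/124 = (419*(2491 + 1/(3832/227)))*(-1/3333) - 1131/124 = (419*(2491 + 227/3832))*(-1/3333) - 1131/124 = (419*(9545739/3832))*(-1/3333) - 1131/124 = (3999664641/3832)*(-1/3333) - 1131/124 = -1333221547/4257352 - 1131/124 = -42533634235/131977912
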